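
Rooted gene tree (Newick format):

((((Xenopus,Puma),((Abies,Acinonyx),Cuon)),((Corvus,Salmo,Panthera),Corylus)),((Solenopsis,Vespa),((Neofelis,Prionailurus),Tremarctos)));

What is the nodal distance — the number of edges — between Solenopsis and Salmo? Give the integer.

7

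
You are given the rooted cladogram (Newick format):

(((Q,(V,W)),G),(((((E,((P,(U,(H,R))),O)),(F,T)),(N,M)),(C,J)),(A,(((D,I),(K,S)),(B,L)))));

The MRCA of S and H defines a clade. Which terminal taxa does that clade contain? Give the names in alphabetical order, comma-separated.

A, B, C, D, E, F, H, I, J, K, L, M, N, O, P, R, S, T, U

Tracing S: it sits inside (K,S).
Tracing H: it sits inside (H,R).
The smallest clade enclosing both is (((((E,((P,(U,(H,R))),O)),(F,T)),(N,M)),(C,J)),(A,(((D,I),(K,S)),(B,L)))); the answer is its 19 terminal taxa in alphabetical order.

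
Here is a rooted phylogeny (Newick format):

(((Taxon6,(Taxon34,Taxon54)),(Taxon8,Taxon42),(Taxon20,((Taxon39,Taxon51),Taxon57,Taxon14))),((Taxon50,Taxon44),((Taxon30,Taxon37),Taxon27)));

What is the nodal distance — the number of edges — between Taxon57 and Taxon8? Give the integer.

The MRCA of Taxon57 and Taxon8 is the node subtending ((Taxon6,(Taxon34,Taxon54)),(Taxon8,Taxon42),(Taxon20,((Taxon39,Taxon51),Taxon57,Taxon14))).
From Taxon57 up to that node: 3 branches. From Taxon8 up to the same node: 2 branches. Total: 3 + 2 = 5.

5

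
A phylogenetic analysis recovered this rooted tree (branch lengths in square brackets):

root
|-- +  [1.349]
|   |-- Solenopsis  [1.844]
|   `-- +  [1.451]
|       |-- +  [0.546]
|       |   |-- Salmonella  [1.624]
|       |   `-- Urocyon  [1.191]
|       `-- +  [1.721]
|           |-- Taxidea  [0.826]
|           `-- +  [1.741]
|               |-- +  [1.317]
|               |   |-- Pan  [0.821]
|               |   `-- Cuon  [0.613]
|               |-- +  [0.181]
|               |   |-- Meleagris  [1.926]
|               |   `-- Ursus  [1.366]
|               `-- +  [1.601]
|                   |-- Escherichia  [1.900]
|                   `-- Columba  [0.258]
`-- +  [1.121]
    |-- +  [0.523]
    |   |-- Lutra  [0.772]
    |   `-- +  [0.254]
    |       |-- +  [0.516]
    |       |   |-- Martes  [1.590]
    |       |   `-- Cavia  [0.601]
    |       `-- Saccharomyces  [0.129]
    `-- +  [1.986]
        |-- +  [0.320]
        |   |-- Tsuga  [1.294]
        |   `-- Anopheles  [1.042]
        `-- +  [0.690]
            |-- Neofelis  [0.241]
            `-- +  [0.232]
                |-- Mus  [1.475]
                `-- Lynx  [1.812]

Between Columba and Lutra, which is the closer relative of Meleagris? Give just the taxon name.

Columba

The MRCA of Meleagris and Columba subtends ((Pan,Cuon),(Meleagris,Ursus),(Escherichia,Columba)) (6 taxa).
The MRCA of Meleagris and Lutra is the root, subtending the entire tree (19 taxa).
The first is nested inside the second, so Meleagris shares a more recent common ancestor with Columba.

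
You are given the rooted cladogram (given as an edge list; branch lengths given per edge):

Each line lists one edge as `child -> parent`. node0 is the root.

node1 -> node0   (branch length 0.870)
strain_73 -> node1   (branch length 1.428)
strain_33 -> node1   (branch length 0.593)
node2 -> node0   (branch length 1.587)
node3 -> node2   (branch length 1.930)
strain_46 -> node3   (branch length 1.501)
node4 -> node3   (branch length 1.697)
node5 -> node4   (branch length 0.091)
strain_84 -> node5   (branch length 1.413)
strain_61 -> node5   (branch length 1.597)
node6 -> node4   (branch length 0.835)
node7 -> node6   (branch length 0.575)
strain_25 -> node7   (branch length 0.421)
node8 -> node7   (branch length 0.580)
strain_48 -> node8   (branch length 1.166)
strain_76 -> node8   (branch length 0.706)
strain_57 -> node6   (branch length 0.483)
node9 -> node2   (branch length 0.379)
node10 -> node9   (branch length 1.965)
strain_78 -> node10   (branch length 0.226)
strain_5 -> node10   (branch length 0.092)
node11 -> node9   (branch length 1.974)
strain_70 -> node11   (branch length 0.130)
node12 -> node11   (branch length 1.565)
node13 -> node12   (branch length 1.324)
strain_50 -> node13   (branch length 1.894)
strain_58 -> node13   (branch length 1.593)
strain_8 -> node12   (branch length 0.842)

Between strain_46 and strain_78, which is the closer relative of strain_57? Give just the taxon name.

The MRCA of strain_57 and strain_46 subtends (strain_46,((strain_84,strain_61),((strain_25,(strain_48,strain_76)),strain_57))) (7 taxa).
The MRCA of strain_57 and strain_78 subtends ((strain_46,((strain_84,strain_61),((strain_25,(strain_48,strain_76)),strain_57))),((strain_78,strain_5),(strain_70,((strain_50,strain_58),strain_8)))) (13 taxa).
The first is nested inside the second, so strain_57 shares a more recent common ancestor with strain_46.

strain_46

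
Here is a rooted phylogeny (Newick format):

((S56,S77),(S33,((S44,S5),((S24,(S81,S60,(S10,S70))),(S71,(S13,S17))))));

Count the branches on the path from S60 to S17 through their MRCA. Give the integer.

The MRCA of S60 and S17 is the node subtending ((S24,(S81,S60,(S10,S70))),(S71,(S13,S17))).
From S60 up to that node: 3 branches. From S17 up to the same node: 3 branches. Total: 3 + 3 = 6.

6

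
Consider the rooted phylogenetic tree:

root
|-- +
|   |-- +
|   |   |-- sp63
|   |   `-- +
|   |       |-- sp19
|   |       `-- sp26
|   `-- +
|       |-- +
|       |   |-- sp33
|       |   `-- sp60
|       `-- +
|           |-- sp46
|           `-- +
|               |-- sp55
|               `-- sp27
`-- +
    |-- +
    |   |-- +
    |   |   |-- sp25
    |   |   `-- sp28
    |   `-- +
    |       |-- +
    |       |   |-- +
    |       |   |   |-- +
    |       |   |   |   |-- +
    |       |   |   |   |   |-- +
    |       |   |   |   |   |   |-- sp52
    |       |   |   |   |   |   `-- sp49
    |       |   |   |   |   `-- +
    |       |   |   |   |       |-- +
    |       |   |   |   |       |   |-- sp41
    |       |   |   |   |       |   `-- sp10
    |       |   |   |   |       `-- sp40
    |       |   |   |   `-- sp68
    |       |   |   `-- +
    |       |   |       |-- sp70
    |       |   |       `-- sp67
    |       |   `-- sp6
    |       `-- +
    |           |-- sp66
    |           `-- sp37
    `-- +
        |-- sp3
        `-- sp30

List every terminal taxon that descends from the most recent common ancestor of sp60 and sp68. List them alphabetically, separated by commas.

sp10, sp19, sp25, sp26, sp27, sp28, sp3, sp30, sp33, sp37, sp40, sp41, sp46, sp49, sp52, sp55, sp6, sp60, sp63, sp66, sp67, sp68, sp70

Tracing sp60: it sits inside (sp33,sp60).
Tracing sp68: it sits inside (((sp52,sp49),((sp41,sp10),sp40)),sp68).
The smallest clade enclosing both is the whole tree (their MRCA is the root), so the answer is all 23 tips in alphabetical order.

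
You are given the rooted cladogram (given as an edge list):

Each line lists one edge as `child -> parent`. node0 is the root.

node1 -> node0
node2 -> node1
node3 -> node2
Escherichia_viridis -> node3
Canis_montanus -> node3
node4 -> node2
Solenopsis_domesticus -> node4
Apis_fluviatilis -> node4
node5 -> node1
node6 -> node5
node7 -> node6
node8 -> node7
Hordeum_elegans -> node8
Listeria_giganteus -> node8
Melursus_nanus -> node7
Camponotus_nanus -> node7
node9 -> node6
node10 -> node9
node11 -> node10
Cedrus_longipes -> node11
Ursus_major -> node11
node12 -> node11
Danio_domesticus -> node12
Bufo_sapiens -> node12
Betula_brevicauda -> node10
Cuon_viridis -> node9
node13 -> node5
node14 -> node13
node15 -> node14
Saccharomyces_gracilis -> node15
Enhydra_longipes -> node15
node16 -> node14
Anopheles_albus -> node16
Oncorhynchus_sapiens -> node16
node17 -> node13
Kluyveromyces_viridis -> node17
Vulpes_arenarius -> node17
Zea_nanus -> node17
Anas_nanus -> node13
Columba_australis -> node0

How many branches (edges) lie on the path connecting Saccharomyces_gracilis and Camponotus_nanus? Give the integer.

7

The MRCA of Saccharomyces_gracilis and Camponotus_nanus is the node subtending ((((Hordeum_elegans,Listeria_giganteus),Melursus_nanus,Camponotus_nanus),(((Cedrus_longipes,Ursus_major,(Danio_domesticus,Bufo_sapiens)),Betula_brevicauda),Cuon_viridis)),(((Saccharomyces_gracilis,Enhydra_longipes),(Anopheles_albus,Oncorhynchus_sapiens)),(Kluyveromyces_viridis,Vulpes_arenarius,Zea_nanus),Anas_nanus)).
From Saccharomyces_gracilis up to that node: 4 branches. From Camponotus_nanus up to the same node: 3 branches. Total: 4 + 3 = 7.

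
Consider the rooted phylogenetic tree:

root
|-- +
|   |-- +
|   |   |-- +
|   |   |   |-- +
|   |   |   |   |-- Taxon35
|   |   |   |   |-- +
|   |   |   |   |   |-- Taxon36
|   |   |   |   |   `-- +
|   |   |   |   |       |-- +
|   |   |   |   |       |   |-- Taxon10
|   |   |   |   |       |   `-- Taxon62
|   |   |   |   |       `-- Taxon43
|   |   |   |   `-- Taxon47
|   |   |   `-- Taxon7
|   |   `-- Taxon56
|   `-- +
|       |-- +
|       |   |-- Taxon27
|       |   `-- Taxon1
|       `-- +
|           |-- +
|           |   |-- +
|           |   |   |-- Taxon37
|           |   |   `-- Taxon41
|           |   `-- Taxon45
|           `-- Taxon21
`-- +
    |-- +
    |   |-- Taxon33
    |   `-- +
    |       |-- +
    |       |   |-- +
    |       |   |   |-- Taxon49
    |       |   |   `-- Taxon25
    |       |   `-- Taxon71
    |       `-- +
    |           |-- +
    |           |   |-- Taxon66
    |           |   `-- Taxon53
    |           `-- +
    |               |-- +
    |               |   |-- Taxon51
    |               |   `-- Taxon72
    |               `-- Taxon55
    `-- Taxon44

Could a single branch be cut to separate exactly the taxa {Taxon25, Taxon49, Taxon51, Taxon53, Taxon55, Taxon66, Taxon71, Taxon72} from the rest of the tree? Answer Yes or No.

The most recent common ancestor of these taxa subtends (((Taxon49,Taxon25),Taxon71),((Taxon66,Taxon53),((Taxon51,Taxon72),Taxon55))).
That clade has exactly 8 tips — every listed taxon and nothing else — so the group is monophyletic.

Yes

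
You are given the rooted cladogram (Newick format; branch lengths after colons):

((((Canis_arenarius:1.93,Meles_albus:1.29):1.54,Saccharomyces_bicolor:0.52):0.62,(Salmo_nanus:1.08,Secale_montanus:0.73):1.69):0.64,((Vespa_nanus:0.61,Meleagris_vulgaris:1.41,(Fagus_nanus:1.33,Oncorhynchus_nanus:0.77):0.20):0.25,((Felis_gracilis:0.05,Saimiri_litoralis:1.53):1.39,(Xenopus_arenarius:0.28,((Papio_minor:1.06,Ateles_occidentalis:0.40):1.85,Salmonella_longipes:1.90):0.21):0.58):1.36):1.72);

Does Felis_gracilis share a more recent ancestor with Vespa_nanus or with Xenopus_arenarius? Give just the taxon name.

The MRCA of Felis_gracilis and Xenopus_arenarius subtends ((Felis_gracilis,Saimiri_litoralis),(Xenopus_arenarius,((Papio_minor,Ateles_occidentalis),Salmonella_longipes))) (6 taxa).
The MRCA of Felis_gracilis and Vespa_nanus subtends ((Vespa_nanus,Meleagris_vulgaris,(Fagus_nanus,Oncorhynchus_nanus)),((Felis_gracilis,Saimiri_litoralis),(Xenopus_arenarius,((Papio_minor,Ateles_occidentalis),Salmonella_longipes)))) (10 taxa).
The first is nested inside the second, so Felis_gracilis shares a more recent common ancestor with Xenopus_arenarius.

Xenopus_arenarius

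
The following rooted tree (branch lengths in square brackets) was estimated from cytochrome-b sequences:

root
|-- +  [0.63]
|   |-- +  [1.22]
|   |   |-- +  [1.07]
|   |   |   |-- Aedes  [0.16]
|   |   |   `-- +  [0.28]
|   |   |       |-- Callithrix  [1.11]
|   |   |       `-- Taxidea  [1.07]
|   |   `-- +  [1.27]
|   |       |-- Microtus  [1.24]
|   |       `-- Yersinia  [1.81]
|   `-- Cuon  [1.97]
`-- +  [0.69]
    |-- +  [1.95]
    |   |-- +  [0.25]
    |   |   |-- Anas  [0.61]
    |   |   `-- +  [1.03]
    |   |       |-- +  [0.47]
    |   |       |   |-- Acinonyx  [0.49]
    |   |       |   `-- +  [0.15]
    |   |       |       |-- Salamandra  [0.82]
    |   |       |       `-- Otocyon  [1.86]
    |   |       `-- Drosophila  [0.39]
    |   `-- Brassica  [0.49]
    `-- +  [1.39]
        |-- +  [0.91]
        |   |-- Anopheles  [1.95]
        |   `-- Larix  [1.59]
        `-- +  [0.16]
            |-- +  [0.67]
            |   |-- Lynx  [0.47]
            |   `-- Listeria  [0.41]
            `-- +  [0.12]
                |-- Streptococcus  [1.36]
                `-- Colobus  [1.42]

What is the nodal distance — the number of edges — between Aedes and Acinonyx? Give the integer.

The MRCA of Aedes and Acinonyx is the root of the tree.
From Aedes up to that node: 4 branches. From Acinonyx up to the same node: 6 branches. Total: 4 + 6 = 10.

10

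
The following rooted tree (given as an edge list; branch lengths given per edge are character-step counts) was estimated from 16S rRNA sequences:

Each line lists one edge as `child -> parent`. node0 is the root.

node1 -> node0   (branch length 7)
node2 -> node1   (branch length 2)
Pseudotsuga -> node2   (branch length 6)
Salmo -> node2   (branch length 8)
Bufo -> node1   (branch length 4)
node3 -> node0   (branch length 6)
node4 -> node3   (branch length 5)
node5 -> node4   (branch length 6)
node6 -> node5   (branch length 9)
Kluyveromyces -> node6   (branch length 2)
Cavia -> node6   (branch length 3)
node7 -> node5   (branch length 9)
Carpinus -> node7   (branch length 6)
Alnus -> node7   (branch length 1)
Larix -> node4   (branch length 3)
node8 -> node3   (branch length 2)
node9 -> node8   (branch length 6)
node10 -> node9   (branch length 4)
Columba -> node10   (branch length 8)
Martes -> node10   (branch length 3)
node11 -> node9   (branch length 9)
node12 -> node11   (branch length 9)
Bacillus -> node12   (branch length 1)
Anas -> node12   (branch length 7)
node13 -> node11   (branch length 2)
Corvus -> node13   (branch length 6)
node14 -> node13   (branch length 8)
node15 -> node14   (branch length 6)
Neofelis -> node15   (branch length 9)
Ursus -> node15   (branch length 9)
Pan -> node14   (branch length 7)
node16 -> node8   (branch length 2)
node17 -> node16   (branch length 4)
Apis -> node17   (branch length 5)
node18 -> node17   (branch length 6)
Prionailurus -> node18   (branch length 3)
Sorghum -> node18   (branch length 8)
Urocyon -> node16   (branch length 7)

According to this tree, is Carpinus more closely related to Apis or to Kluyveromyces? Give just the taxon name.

Kluyveromyces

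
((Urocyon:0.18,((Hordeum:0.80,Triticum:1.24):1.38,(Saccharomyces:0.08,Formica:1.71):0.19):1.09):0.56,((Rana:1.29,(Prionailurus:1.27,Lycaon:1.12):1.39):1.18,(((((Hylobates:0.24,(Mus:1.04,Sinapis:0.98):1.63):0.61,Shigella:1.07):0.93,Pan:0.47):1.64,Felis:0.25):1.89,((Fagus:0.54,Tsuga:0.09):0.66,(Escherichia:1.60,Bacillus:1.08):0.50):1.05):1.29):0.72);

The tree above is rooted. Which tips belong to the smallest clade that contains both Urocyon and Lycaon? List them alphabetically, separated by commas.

Tracing Urocyon: it sits inside (Urocyon,((Hordeum,Triticum),(Saccharomyces,Formica))).
Tracing Lycaon: it sits inside (Prionailurus,Lycaon).
The smallest clade enclosing both is the whole tree (their MRCA is the root), so the answer is all 18 tips in alphabetical order.

Bacillus, Escherichia, Fagus, Felis, Formica, Hordeum, Hylobates, Lycaon, Mus, Pan, Prionailurus, Rana, Saccharomyces, Shigella, Sinapis, Triticum, Tsuga, Urocyon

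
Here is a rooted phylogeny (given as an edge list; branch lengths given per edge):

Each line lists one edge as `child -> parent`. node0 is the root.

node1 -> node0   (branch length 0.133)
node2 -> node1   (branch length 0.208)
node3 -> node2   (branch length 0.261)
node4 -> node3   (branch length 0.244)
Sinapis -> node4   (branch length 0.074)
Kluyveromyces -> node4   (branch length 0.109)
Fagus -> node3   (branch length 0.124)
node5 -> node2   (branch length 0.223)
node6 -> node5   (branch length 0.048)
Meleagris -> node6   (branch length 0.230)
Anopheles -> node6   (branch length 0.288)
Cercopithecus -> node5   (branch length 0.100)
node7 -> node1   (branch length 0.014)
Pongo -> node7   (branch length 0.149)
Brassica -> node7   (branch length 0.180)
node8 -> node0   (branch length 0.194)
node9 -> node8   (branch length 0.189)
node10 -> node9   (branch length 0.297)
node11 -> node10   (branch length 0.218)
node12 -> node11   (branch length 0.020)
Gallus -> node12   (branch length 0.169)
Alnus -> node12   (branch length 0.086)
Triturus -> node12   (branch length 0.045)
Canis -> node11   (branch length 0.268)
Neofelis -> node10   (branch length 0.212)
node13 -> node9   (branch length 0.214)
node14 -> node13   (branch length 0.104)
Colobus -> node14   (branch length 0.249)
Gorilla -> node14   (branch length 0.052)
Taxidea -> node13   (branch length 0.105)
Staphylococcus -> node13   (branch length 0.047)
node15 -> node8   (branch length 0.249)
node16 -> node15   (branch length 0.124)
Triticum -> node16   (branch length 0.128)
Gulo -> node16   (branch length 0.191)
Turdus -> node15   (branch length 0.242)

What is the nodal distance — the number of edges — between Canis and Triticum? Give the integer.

The MRCA of Canis and Triticum is the node subtending (((((Gallus,Alnus,Triturus),Canis),Neofelis),((Colobus,Gorilla),Taxidea,Staphylococcus)),((Triticum,Gulo),Turdus)).
From Canis up to that node: 4 branches. From Triticum up to the same node: 3 branches. Total: 4 + 3 = 7.

7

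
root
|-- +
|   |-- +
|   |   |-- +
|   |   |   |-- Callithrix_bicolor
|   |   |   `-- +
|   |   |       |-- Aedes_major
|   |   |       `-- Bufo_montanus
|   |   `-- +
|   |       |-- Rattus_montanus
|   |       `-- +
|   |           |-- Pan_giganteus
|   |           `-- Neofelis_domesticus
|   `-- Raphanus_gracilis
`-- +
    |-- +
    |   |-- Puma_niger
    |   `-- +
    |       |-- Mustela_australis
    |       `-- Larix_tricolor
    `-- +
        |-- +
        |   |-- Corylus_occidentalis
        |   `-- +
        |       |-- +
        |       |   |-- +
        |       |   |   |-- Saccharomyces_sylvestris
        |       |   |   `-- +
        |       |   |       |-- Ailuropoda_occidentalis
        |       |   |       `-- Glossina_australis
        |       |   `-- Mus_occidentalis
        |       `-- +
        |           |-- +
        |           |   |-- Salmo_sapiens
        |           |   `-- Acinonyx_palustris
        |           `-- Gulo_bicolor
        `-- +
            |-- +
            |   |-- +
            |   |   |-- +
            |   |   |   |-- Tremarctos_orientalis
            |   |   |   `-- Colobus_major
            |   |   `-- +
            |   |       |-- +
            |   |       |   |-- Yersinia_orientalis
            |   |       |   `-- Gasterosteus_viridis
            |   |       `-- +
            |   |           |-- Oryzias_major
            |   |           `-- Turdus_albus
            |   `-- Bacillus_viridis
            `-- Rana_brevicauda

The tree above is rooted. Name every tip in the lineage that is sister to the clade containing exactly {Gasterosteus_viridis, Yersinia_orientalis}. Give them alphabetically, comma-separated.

The clade containing exactly {Gasterosteus_viridis, Yersinia_orientalis} attaches to the tree at the node subtending ((Yersinia_orientalis,Gasterosteus_viridis),(Oryzias_major,Turdus_albus)).
The other lineage descending from that same node — the sister group — is (Oryzias_major,Turdus_albus); its 2 tips in alphabetical order are the answer.

Oryzias_major, Turdus_albus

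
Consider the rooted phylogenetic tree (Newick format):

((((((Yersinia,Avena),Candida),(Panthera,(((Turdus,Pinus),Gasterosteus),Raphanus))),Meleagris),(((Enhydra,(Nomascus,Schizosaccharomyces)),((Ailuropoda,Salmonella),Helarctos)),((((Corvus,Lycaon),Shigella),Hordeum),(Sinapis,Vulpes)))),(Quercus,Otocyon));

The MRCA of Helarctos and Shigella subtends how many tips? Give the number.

The MRCA of Helarctos and Shigella is the node subtending (((Enhydra,(Nomascus,Schizosaccharomyces)),((Ailuropoda,Salmonella),Helarctos)),((((Corvus,Lycaon),Shigella),Hordeum),(Sinapis,Vulpes))).
That clade contains 12 terminal taxa: Ailuropoda, Corvus, Enhydra, Helarctos, Hordeum, Lycaon, Nomascus, Salmonella, Schizosaccharomyces, Shigella, Sinapis, Vulpes.

12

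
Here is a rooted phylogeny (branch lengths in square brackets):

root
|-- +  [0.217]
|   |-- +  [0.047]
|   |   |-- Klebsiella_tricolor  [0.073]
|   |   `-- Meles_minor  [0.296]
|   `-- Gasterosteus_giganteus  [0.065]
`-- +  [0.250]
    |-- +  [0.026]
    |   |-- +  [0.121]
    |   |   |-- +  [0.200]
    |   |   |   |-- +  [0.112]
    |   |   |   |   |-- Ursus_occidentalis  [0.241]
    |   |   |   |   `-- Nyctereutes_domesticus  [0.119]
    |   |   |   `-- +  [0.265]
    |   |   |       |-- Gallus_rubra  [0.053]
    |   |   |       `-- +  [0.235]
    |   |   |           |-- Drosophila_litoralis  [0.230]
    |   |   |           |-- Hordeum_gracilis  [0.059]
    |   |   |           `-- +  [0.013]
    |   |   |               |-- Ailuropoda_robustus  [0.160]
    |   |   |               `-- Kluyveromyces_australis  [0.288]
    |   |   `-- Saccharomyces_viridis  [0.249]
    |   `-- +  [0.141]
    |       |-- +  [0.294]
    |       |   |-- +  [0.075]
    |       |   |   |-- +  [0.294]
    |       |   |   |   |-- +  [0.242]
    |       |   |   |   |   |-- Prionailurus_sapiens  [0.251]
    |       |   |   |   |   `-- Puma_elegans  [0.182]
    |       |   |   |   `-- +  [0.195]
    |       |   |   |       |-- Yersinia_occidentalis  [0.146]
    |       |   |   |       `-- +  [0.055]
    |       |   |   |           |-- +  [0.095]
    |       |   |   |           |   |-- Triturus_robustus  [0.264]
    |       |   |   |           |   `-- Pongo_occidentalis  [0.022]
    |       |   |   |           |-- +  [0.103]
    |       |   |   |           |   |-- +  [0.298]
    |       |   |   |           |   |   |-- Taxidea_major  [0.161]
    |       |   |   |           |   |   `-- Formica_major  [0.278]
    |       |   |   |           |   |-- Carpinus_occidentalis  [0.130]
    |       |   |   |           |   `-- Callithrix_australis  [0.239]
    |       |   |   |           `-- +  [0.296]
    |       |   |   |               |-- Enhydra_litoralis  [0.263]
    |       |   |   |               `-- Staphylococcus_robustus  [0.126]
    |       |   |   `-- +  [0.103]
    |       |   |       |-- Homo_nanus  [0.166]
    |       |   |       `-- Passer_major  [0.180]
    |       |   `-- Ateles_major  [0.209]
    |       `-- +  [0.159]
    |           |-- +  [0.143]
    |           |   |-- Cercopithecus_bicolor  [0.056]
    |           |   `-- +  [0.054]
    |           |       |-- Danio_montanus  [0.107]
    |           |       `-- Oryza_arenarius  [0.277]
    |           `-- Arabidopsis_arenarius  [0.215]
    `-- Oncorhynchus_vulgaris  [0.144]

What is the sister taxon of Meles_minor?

Meles_minor attaches to the tree at the node subtending (Klebsiella_tricolor,Meles_minor).
The other lineage descending from that same node — the sister group — is the single tip Klebsiella_tricolor.

Klebsiella_tricolor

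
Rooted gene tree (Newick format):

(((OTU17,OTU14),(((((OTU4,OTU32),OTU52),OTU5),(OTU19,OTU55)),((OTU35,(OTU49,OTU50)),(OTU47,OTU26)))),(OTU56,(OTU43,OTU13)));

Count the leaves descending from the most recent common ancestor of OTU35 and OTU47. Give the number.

The MRCA of OTU35 and OTU47 is the node subtending ((OTU35,(OTU49,OTU50)),(OTU47,OTU26)).
That clade contains 5 terminal taxa: OTU26, OTU35, OTU47, OTU49, OTU50.

5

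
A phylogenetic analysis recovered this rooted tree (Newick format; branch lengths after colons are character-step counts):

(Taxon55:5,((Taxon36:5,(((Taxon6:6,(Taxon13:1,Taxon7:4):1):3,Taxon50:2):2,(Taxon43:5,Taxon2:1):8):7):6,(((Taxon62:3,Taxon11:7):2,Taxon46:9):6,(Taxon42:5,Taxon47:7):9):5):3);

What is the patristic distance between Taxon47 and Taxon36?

The path runs Taxon47 → … → MRCA → … → Taxon36; the MRCA is the node subtending ((Taxon36,(((Taxon6,(Taxon13,Taxon7)),Taxon50),(Taxon43,Taxon2))),(((Taxon62,Taxon11),Taxon46),(Taxon42,Taxon47))).
Branch lengths along that path: 7 + 9 + 5 + 6 + 5 = 32.

32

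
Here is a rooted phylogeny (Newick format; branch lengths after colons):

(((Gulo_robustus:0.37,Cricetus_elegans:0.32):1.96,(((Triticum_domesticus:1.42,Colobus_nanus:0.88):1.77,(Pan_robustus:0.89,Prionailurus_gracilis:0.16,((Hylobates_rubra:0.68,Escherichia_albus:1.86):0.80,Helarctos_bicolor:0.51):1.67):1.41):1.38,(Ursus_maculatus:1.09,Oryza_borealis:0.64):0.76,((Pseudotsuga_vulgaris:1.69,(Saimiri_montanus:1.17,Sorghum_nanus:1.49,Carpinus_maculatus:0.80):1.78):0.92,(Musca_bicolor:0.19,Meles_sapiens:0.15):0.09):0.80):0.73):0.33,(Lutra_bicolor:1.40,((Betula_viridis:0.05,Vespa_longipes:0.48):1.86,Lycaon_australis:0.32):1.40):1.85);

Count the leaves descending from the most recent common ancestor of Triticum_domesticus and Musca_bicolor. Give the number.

15

The MRCA of Triticum_domesticus and Musca_bicolor is the node subtending (((Triticum_domesticus,Colobus_nanus),(Pan_robustus,Prionailurus_gracilis,((Hylobates_rubra,Escherichia_albus),Helarctos_bicolor))),(Ursus_maculatus,Oryza_borealis),((Pseudotsuga_vulgaris,(Saimiri_montanus,Sorghum_nanus,Carpinus_maculatus)),(Musca_bicolor,Meles_sapiens))).
That clade contains 15 terminal taxa: Carpinus_maculatus, Colobus_nanus, Escherichia_albus, Helarctos_bicolor, Hylobates_rubra, Meles_sapiens, Musca_bicolor, Oryza_borealis, Pan_robustus, Prionailurus_gracilis, Pseudotsuga_vulgaris, Saimiri_montanus, Sorghum_nanus, Triticum_domesticus, Ursus_maculatus.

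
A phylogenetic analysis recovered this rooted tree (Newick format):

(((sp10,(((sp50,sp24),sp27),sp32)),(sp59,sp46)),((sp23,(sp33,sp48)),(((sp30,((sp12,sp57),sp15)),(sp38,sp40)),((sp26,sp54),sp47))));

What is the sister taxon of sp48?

sp48 attaches to the tree at the node subtending (sp33,sp48).
The other lineage descending from that same node — the sister group — is the single tip sp33.

sp33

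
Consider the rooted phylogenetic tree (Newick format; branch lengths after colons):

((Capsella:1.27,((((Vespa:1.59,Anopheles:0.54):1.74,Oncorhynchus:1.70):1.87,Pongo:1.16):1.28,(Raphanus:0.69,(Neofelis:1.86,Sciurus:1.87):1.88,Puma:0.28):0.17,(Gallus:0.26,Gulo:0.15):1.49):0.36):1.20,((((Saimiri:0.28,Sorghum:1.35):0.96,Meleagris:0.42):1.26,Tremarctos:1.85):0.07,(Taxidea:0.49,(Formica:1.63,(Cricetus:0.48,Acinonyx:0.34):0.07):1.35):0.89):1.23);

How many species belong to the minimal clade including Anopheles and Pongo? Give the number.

4

The MRCA of Anopheles and Pongo is the node subtending (((Vespa,Anopheles),Oncorhynchus),Pongo).
That clade contains 4 terminal taxa: Anopheles, Oncorhynchus, Pongo, Vespa.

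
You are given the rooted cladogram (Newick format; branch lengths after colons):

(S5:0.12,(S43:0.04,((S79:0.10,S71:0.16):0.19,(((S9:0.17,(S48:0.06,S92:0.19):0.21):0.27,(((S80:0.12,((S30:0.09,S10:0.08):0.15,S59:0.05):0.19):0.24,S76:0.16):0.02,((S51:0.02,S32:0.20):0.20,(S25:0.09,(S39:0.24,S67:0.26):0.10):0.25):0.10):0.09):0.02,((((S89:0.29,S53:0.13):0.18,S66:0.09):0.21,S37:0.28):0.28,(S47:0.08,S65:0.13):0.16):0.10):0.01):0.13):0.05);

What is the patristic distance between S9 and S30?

The path runs S9 → … → MRCA → … → S30; the MRCA is the node subtending ((S9,(S48,S92)),(((S80,((S30,S10),S59)),S76),((S51,S32),(S25,(S39,S67))))).
Branch lengths along that path: 0.17 + 0.27 + 0.09 + 0.02 + 0.24 + 0.19 + 0.15 + 0.09 = 1.22.

1.22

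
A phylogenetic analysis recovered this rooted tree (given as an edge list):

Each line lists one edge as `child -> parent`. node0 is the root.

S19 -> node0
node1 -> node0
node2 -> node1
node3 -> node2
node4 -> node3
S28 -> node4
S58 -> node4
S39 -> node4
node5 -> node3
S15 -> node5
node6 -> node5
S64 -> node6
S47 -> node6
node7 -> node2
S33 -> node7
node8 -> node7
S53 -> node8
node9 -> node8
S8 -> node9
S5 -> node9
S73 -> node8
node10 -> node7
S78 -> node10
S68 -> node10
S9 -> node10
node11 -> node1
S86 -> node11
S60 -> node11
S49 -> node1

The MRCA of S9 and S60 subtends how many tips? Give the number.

The MRCA of S9 and S60 is the node subtending ((((S28,S58,S39),(S15,(S64,S47))),(S33,(S53,(S8,S5),S73),(S78,S68,S9))),(S86,S60),S49).
That clade contains 17 terminal taxa: S15, S28, S33, S39, S47, S49, S5, S53, S58, S60, S64, S68, S73, S78, S8, S86, S9.

17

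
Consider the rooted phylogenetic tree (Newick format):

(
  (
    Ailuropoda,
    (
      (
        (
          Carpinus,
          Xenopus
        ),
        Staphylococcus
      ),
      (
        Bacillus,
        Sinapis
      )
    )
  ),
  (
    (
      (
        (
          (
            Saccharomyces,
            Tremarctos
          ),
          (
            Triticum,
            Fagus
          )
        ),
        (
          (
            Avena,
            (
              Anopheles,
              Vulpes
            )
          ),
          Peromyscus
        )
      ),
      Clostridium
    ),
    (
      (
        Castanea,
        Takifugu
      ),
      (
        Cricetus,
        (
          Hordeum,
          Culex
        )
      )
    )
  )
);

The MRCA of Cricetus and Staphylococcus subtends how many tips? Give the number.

20

The MRCA of Cricetus and Staphylococcus is the root, so the clade is the entire tree.
That clade contains 20 terminal taxa: Ailuropoda, Anopheles, Avena, Bacillus, Carpinus, Castanea, Clostridium, Cricetus, Culex, Fagus, Hordeum, Peromyscus, Saccharomyces, Sinapis, Staphylococcus, Takifugu, Tremarctos, Triticum, Vulpes, Xenopus.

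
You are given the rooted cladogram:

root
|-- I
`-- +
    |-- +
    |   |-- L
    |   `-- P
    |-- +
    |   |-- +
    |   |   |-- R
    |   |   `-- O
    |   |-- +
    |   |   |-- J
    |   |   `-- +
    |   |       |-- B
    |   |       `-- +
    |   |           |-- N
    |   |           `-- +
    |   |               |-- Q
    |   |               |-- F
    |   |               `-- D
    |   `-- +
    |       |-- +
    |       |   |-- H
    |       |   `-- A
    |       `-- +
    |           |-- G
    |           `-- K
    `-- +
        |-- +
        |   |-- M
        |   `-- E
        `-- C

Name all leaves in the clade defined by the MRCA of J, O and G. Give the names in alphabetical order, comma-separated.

A, B, D, F, G, H, J, K, N, O, Q, R

Tracing J: it sits inside (J,(B,(N,(Q,F,D)))).
Tracing O: it sits inside (R,O).
Tracing G: it sits inside (G,K).
The smallest clade enclosing all 3 is ((R,O),(J,(B,(N,(Q,F,D)))),((H,A),(G,K))); the answer is its 12 terminal taxa in alphabetical order.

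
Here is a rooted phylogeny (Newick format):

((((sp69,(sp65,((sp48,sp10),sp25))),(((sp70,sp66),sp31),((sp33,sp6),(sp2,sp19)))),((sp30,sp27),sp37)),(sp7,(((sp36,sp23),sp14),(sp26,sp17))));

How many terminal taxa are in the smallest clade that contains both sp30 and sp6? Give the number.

15

The MRCA of sp30 and sp6 is the node subtending (((sp69,(sp65,((sp48,sp10),sp25))),(((sp70,sp66),sp31),((sp33,sp6),(sp2,sp19)))),((sp30,sp27),sp37)).
That clade contains 15 terminal taxa: sp10, sp19, sp2, sp25, sp27, sp30, sp31, sp33, sp37, sp48, sp6, sp65, sp66, sp69, sp70.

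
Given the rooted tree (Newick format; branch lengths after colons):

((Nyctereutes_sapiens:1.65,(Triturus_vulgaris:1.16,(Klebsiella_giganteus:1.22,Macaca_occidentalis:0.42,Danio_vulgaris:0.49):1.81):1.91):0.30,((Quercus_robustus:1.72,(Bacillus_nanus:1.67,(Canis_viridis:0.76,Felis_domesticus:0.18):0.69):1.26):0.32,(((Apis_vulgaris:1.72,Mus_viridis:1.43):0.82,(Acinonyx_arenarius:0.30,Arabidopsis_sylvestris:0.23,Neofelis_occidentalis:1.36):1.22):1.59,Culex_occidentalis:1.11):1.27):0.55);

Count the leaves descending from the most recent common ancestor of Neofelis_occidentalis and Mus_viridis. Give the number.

5

The MRCA of Neofelis_occidentalis and Mus_viridis is the node subtending ((Apis_vulgaris,Mus_viridis),(Acinonyx_arenarius,Arabidopsis_sylvestris,Neofelis_occidentalis)).
That clade contains 5 terminal taxa: Acinonyx_arenarius, Apis_vulgaris, Arabidopsis_sylvestris, Mus_viridis, Neofelis_occidentalis.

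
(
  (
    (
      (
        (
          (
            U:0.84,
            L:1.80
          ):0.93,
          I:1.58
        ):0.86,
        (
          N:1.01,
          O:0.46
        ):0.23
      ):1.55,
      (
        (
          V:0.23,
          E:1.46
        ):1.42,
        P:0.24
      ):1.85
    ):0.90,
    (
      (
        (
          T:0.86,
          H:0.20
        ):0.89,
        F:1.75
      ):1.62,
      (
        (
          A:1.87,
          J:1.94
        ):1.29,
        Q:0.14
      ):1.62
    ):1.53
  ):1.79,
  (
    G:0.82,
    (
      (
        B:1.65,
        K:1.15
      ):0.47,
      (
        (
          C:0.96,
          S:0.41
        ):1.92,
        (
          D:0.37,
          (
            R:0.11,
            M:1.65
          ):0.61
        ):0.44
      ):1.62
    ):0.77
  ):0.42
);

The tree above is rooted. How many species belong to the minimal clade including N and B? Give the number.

22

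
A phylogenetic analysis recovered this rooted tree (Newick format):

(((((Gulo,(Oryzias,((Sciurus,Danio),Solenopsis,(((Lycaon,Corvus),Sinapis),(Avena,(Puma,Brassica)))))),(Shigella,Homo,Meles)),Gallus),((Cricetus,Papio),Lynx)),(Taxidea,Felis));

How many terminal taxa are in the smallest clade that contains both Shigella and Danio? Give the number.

The MRCA of Shigella and Danio is the node subtending ((Gulo,(Oryzias,((Sciurus,Danio),Solenopsis,(((Lycaon,Corvus),Sinapis),(Avena,(Puma,Brassica)))))),(Shigella,Homo,Meles)).
That clade contains 14 terminal taxa: Avena, Brassica, Corvus, Danio, Gulo, Homo, Lycaon, Meles, Oryzias, Puma, Sciurus, Shigella, Sinapis, Solenopsis.

14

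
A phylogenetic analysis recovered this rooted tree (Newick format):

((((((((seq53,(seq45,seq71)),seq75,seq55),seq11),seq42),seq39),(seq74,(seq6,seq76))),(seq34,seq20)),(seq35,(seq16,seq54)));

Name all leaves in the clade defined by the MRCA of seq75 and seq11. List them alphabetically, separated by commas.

seq11, seq45, seq53, seq55, seq71, seq75

Tracing seq75: it sits inside ((seq53,(seq45,seq71)),seq75,seq55).
Tracing seq11: it sits inside (((seq53,(seq45,seq71)),seq75,seq55),seq11).
The smallest clade enclosing both is (((seq53,(seq45,seq71)),seq75,seq55),seq11); the answer is its 6 terminal taxa in alphabetical order.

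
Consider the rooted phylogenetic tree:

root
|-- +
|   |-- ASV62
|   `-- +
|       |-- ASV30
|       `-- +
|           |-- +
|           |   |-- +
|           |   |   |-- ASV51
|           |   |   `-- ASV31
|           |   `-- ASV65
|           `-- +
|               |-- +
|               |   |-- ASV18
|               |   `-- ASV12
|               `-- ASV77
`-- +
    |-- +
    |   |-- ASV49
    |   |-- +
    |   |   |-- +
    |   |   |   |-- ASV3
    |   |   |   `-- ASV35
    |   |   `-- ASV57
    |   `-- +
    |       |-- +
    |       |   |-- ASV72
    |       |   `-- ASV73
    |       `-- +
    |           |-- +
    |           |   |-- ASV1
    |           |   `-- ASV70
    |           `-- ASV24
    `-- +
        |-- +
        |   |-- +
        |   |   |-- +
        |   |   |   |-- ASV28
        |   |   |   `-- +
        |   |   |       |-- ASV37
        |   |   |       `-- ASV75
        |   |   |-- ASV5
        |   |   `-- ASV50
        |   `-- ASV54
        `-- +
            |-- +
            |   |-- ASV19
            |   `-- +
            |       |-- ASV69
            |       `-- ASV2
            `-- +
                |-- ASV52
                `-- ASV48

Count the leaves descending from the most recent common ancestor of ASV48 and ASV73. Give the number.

20

The MRCA of ASV48 and ASV73 is the node subtending ((ASV49,((ASV3,ASV35),ASV57),((ASV72,ASV73),((ASV1,ASV70),ASV24))),((((ASV28,(ASV37,ASV75)),ASV5,ASV50),ASV54),((ASV19,(ASV69,ASV2)),(ASV52,ASV48)))).
That clade contains 20 terminal taxa: ASV1, ASV19, ASV2, ASV24, ASV28, ASV3, ASV35, ASV37, ASV48, ASV49, ASV5, ASV50, ASV52, ASV54, ASV57, ASV69, ASV70, ASV72, ASV73, ASV75.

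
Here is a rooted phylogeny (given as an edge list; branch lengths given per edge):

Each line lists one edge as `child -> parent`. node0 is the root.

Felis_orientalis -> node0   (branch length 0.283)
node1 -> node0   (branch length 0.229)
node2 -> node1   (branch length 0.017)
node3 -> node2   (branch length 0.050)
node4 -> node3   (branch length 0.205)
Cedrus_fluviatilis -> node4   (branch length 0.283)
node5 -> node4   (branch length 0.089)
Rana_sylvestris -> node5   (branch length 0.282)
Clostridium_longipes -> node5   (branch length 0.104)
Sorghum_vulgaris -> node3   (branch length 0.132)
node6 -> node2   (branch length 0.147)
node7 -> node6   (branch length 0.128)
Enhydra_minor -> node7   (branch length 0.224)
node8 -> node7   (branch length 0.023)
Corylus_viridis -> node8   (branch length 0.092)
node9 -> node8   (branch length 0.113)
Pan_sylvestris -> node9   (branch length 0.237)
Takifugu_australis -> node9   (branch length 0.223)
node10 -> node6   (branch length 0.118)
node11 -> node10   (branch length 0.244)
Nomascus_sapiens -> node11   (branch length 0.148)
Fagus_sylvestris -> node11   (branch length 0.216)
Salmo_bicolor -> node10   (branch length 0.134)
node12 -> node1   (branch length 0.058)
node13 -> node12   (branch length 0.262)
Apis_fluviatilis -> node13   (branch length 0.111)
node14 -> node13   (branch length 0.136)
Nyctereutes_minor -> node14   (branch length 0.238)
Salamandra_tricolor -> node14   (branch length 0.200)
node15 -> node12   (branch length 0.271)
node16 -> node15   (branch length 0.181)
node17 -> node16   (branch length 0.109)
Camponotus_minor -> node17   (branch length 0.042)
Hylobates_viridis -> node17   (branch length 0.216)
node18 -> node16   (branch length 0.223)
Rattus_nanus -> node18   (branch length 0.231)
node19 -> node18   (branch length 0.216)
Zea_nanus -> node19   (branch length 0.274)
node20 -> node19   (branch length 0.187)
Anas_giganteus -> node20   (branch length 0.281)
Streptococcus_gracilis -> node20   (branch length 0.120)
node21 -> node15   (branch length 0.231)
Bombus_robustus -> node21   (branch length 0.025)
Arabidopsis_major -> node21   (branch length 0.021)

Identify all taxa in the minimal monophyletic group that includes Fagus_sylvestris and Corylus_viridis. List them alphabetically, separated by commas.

Corylus_viridis, Enhydra_minor, Fagus_sylvestris, Nomascus_sapiens, Pan_sylvestris, Salmo_bicolor, Takifugu_australis

Tracing Fagus_sylvestris: it sits inside (Nomascus_sapiens,Fagus_sylvestris).
Tracing Corylus_viridis: it sits inside (Corylus_viridis,(Pan_sylvestris,Takifugu_australis)).
The smallest clade enclosing both is ((Enhydra_minor,(Corylus_viridis,(Pan_sylvestris,Takifugu_australis))),((Nomascus_sapiens,Fagus_sylvestris),Salmo_bicolor)); the answer is its 7 terminal taxa in alphabetical order.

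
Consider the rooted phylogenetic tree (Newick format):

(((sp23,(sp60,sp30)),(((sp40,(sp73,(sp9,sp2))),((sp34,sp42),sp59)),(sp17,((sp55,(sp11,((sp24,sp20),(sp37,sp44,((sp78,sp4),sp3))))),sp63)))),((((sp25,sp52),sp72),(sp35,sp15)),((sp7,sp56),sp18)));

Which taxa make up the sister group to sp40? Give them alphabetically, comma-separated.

sp2, sp73, sp9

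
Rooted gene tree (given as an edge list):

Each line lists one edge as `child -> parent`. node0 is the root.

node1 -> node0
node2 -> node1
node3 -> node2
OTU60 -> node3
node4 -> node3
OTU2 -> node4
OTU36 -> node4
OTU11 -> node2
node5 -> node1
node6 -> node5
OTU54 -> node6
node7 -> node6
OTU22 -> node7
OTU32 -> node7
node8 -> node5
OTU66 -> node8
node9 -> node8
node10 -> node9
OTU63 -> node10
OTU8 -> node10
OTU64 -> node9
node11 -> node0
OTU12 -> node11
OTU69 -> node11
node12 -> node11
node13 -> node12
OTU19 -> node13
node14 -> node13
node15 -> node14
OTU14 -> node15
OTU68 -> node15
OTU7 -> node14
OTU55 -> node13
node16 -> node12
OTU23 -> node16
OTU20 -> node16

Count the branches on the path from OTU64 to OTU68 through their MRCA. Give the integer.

The MRCA of OTU64 and OTU68 is the root of the tree.
From OTU64 up to that node: 5 branches. From OTU68 up to the same node: 6 branches. Total: 5 + 6 = 11.

11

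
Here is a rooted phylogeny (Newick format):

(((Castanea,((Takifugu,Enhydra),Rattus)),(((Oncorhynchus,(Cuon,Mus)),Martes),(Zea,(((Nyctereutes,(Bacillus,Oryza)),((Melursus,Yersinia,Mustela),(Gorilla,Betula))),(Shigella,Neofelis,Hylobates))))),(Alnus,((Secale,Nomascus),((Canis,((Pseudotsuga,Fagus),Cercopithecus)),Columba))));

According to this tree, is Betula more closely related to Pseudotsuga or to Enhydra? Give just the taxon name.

The MRCA of Betula and Enhydra subtends ((Castanea,((Takifugu,Enhydra),Rattus)),(((Oncorhynchus,(Cuon,Mus)),Martes),(Zea,(((Nyctereutes,(Bacillus,Oryza)),((Melursus,Yersinia,Mustela),(Gorilla,Betula))),(Shigella,Neofelis,Hylobates))))) (20 taxa).
The MRCA of Betula and Pseudotsuga is the root, subtending the entire tree (28 taxa).
The first is nested inside the second, so Betula shares a more recent common ancestor with Enhydra.

Enhydra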